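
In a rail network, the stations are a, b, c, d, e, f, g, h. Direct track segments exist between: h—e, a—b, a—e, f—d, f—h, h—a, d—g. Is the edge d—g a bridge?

Yes

Removing d—g leaves no path between d and g: the component count goes from 2 to 3. So it is a bridge.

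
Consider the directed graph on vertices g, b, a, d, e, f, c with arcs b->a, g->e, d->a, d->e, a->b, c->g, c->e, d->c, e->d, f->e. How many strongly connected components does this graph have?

{c, d, e, g} are all mutually reachable — one SCC of size 4.
{a, b} are all mutually reachable — one SCC of size 2.
{f} is an SCC by itself.
That gives 3 strongly connected components.

3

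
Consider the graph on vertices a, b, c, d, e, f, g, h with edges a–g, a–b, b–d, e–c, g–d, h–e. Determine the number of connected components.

3

f is isolated — a component by itself.
Starting from c we can reach c, e, h. That is one component of size 3.
Starting from a we can reach a, b, d, g. That is one component of size 4.
Total: 3 components.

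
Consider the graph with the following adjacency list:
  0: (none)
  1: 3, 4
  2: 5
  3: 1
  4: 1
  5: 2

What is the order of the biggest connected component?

3

0 is isolated — a component by itself.
Starting from 2 we can reach 2, 5. That is one component of size 2.
Starting from 1 we can reach 1, 3, 4. That is one component of size 3.
The largest has 3 vertices.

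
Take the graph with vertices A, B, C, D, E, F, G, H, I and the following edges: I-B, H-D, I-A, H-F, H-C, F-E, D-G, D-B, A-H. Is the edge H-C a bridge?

Removing H-C leaves no path between H and C: the component count goes from 1 to 2. So it is a bridge.

Yes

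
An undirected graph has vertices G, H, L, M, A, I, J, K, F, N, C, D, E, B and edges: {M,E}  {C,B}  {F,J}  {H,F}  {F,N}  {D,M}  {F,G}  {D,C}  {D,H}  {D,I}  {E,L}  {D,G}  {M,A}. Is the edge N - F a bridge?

Yes

Removing N - F leaves no path between N and F: the component count goes from 2 to 3. So it is a bridge.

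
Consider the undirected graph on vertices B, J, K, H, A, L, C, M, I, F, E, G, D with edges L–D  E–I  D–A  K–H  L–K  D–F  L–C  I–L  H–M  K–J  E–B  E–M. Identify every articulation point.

Removing D increases the component count from 2 to 4, so D is a cut vertex.
Removing E increases the component count from 2 to 3, so E is a cut vertex.
Removing K increases the component count from 2 to 3, so K is a cut vertex.
Likewise L is a cut vertex.
By contrast removing A leaves 2 components; it is not a cut vertex. No other vertex is a cut vertex either.

D, E, K, L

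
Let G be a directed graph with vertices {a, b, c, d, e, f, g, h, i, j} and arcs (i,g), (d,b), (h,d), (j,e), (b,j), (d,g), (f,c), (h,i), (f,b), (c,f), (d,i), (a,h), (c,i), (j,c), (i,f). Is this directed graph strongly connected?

No

There is no directed path from e to c, so the graph is not strongly connected.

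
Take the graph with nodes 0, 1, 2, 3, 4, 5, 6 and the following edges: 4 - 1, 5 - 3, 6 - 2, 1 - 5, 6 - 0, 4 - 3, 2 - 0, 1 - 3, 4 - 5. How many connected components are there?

Starting from 0 we can reach 0, 2, 6. That is one component of size 3.
Starting from 1 we can reach 1, 3, 4, 5. That is one component of size 4.
Total: 2 components.

2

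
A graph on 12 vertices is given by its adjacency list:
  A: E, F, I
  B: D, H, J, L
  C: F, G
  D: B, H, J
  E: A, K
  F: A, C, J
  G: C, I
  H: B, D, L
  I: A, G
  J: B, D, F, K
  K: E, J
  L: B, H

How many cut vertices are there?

1

Removing J increases the component count from 1 to 2, so J is a cut vertex.
By contrast removing F leaves 1 component; it is not a cut vertex. No other vertex is a cut vertex either.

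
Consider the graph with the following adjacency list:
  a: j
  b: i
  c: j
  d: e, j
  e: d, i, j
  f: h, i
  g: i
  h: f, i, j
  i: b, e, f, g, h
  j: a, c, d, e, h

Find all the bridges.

a-j, b-i, c-j, g-i

The edges on the cycle e-j-h-i-e are not bridges since each lies on that cycle.
But removing j-c disconnects j from c; removing j-a disconnects j from a; removing i-b disconnects i from b; removing g-i disconnects g from i — these are bridges.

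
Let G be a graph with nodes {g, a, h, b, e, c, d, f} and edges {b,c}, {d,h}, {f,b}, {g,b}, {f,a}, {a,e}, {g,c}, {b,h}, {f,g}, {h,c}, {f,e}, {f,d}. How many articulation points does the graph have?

1

Removing f increases the component count from 1 to 2, so f is a cut vertex.
By contrast removing b leaves 1 component; it is not a cut vertex. No other vertex is a cut vertex either.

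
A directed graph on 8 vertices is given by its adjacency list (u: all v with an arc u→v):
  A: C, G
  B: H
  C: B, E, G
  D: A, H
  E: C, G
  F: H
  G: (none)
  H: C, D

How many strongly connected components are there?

{A, B, C, D, E, H} are all mutually reachable — one SCC of size 6.
{G} is an SCC by itself.
{F} is an SCC by itself.
That gives 3 strongly connected components.

3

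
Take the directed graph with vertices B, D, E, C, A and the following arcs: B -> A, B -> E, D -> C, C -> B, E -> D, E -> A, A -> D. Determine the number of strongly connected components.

{A, B, C, D, E} are all mutually reachable — one SCC of size 5.
That gives 1 strongly connected component.

1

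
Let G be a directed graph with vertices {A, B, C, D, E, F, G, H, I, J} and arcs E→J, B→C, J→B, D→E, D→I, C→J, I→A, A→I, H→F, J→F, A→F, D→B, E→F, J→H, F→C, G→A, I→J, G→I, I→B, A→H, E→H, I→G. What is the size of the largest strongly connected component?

{B, C, F, H, J} are all mutually reachable — one SCC of size 5.
{A, G, I} are all mutually reachable — one SCC of size 3.
{E} is an SCC by itself.
{D} is an SCC by itself.
The largest has 5 vertices.

5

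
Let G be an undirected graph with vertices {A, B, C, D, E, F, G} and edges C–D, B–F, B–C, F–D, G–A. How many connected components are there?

E is isolated — a component by itself.
Starting from A we can reach A, G. That is one component of size 2.
Starting from B we can reach B, C, D, F. That is one component of size 4.
Total: 3 components.

3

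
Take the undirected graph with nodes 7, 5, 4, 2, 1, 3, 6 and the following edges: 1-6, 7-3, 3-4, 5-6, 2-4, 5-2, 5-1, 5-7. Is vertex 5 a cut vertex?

Yes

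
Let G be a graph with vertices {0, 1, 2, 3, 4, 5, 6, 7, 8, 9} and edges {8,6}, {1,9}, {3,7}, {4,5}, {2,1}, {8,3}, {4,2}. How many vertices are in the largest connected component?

0 is isolated — a component by itself.
Starting from 3 we can reach 3, 6, 7, 8. That is one component of size 4.
Starting from 1 we can reach 1, 2, 4, 5, 9. That is one component of size 5.
The largest has 5 vertices.

5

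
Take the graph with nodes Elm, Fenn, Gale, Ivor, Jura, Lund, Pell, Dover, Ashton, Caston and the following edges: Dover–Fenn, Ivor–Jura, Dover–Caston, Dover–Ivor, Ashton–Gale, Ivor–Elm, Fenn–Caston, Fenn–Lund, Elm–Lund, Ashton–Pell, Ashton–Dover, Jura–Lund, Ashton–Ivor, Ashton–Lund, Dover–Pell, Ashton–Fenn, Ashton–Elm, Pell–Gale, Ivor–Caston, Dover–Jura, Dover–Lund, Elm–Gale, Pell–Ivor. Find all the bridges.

none

The edges on the cycle Ashton-Dover-Ivor-Jura-Lund-Elm-Ashton are not bridges since each lies on that cycle.
Every edge lies on some cycle, so there are no bridges.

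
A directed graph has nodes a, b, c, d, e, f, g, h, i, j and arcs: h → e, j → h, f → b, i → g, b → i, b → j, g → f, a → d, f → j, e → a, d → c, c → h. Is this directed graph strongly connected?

There is no directed path from j to i, so the graph is not strongly connected.

No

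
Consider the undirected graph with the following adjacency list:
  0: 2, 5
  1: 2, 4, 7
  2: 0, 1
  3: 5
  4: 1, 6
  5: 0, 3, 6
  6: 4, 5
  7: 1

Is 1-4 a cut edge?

No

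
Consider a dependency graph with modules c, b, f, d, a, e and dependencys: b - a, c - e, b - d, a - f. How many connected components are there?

2

Starting from c we can reach c, e. That is one component of size 2.
Starting from a we can reach a, b, d, f. That is one component of size 4.
Total: 2 components.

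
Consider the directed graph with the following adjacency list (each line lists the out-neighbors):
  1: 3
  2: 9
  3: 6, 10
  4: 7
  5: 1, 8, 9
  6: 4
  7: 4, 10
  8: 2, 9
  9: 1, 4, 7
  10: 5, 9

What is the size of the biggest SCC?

10

{1, 2, 3, 4, 5, 6, 7, 8, 9, 10} are all mutually reachable — one SCC of size 10.
The largest has 10 vertices.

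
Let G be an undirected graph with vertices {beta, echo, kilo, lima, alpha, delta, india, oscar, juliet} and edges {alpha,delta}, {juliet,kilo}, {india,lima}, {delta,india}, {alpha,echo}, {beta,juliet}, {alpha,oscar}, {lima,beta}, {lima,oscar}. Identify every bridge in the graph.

alpha-echo, beta-juliet, beta-lima, juliet-kilo

The edges on the cycle alpha-delta-india-lima-oscar-alpha are not bridges since each lies on that cycle.
But removing beta-juliet disconnects beta from juliet; removing lima-beta disconnects lima from beta; removing kilo-juliet disconnects kilo from juliet; removing alpha-echo disconnects alpha from echo — these are bridges.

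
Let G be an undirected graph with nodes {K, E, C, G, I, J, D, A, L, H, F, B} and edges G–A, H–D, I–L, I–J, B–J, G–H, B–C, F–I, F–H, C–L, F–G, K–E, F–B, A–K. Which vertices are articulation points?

A, F, G, H, K

Removing A increases the component count from 1 to 2, so A is a cut vertex.
Removing F increases the component count from 1 to 2, so F is a cut vertex.
Removing G increases the component count from 1 to 2, so G is a cut vertex.
Likewise H, K are cut vertices.
By contrast removing J leaves 1 component; it is not a cut vertex. No other vertex is a cut vertex either.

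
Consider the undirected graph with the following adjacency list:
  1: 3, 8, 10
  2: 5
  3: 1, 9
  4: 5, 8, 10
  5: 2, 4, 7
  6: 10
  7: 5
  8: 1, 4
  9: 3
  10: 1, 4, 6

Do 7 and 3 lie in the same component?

Yes

From 7 we can reach 1, 2, 3, 4, 5, 6, 7, 8, 9, 10, which includes 3.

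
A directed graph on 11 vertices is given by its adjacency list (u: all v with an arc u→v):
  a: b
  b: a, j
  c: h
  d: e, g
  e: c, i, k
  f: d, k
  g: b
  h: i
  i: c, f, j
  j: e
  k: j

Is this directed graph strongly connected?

From e we can reach every vertex (a, b, c, d, e, f, g, h, i, j, k), and every vertex can reach e (a, b, c, d, e, f, g, h, i, j, k). So the whole graph is one strongly connected component.

Yes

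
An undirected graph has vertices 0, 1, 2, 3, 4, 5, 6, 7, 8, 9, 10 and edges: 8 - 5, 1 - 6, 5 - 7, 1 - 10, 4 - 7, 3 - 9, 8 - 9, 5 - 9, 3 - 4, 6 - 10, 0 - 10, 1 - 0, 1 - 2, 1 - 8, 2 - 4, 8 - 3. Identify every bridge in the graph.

The edges on the cycle 8-3-9-8 are not bridges since each lies on that cycle.
Every edge lies on some cycle, so there are no bridges.

none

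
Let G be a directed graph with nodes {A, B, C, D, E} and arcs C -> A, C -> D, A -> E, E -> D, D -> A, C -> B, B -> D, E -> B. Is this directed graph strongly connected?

There is no directed path from D to C, so the graph is not strongly connected.

No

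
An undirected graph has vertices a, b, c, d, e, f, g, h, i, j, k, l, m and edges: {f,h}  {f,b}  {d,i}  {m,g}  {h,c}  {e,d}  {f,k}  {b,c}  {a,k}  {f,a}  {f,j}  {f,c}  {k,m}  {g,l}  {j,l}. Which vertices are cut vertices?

Removing d increases the component count from 2 to 3, so d is a cut vertex.
Removing f increases the component count from 2 to 3, so f is a cut vertex.
By contrast removing b leaves 2 components; it is not a cut vertex. No other vertex is a cut vertex either.

d, f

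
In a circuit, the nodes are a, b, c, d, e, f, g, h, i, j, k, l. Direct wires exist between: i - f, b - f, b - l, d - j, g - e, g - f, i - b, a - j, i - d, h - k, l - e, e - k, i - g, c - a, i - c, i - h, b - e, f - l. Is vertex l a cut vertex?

No

Deleting l leaves 1 component (was 1) (its neighbors b, e, f remain connected to each other), so l is not a cut vertex.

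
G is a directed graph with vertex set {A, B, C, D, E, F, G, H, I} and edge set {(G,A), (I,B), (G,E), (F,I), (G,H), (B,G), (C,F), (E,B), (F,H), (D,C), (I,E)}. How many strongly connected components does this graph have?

{B, E, G} are all mutually reachable — one SCC of size 3.
{D} is an SCC by itself.
{I} is an SCC by itself.
{F} is an SCC by itself.
{H} is an SCC by itself.
(and 2 more singleton SCCs)
That gives 7 strongly connected components.

7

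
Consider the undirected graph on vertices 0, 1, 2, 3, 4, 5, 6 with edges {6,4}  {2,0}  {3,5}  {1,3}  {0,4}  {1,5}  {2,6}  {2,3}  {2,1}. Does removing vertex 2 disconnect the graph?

Yes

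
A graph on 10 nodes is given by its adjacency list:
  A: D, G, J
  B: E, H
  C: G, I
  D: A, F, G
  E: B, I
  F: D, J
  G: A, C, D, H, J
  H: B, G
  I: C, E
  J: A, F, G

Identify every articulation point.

Removing G increases the component count from 1 to 2, so G is a cut vertex.
By contrast removing F leaves 1 component; it is not a cut vertex. No other vertex is a cut vertex either.

G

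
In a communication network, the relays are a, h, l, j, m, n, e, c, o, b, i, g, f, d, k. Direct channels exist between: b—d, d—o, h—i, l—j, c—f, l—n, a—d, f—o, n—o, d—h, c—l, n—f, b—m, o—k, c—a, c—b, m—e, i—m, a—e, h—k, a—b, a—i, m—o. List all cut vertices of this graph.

Removing l increases the component count from 2 to 3, so l is a cut vertex.
By contrast removing f leaves 2 components; it is not a cut vertex. No other vertex is a cut vertex either.

l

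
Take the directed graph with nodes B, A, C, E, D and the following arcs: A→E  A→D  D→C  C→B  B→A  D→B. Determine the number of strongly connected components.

{A, B, C, D} are all mutually reachable — one SCC of size 4.
{E} is an SCC by itself.
That gives 2 strongly connected components.

2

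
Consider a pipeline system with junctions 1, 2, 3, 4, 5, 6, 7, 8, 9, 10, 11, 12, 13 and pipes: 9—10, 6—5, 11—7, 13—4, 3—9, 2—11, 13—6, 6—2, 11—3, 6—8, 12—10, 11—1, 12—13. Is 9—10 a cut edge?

After removing 9—10, the path 9-3-11-2-6-13-12-10 still connects them, so the edge is not a bridge.

No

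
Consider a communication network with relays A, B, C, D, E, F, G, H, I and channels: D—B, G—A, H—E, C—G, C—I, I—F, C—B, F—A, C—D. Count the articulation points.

Removing C increases the component count from 2 to 3, so C is a cut vertex.
By contrast removing B leaves 2 components; it is not a cut vertex. No other vertex is a cut vertex either.

1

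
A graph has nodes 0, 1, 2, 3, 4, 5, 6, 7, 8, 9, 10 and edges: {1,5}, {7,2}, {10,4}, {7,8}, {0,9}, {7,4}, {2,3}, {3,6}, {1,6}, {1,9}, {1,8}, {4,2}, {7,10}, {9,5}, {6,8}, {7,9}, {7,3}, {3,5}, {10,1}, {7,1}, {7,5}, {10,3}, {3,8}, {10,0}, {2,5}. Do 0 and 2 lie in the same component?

Yes

From 0 we can reach 0, 1, 2, 3, 4, 5, 6, 7, 8, 9, 10, which includes 2.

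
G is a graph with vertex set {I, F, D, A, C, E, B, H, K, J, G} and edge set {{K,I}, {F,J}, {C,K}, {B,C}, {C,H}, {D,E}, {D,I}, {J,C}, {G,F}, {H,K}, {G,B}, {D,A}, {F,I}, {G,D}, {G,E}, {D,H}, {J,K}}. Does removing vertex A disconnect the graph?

Deleting A leaves 1 component (was 1), so A is not a cut vertex.

No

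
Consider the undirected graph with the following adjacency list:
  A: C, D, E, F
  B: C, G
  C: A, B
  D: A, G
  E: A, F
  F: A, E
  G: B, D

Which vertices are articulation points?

Removing A increases the component count from 1 to 2, so A is a cut vertex.
By contrast removing F leaves 1 component; it is not a cut vertex. No other vertex is a cut vertex either.

A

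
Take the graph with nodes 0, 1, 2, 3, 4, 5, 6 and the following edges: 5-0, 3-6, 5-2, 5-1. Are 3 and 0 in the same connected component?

No

The component containing 3 is {3, 6}, and 0 is not in it.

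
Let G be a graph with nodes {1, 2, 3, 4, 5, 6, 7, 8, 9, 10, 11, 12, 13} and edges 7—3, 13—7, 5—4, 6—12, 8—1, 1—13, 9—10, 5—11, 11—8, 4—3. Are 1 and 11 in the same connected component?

Yes

From 1 we can reach 1, 3, 4, 5, 7, 8, 11, 13, which includes 11.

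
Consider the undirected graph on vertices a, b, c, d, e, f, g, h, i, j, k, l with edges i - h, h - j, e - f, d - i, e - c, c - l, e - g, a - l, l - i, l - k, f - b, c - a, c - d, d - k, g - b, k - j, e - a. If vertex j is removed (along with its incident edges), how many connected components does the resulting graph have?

1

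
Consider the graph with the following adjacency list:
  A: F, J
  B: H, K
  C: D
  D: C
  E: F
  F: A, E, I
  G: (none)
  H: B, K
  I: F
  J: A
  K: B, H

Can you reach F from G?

No

The component containing G is {G}, and F is not in it.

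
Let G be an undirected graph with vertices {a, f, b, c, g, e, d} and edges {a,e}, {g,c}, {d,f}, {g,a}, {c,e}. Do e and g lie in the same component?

Yes

From e we can reach a, c, e, g, which includes g.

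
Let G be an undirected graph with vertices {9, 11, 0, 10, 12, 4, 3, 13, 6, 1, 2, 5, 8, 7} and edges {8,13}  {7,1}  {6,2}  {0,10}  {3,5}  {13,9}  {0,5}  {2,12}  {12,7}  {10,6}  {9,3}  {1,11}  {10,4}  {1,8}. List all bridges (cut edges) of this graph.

1-11, 10-4

The edges on the cycle 0-10-6-2-12-7-1-8-13-9-3-5-0 are not bridges since each lies on that cycle.
But removing 10—4 disconnects 10 from 4; removing 11—1 disconnects 11 from 1 — these are bridges.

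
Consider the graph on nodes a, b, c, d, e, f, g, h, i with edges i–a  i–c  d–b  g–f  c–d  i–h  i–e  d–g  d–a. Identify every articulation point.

d, g, i

Removing d increases the component count from 1 to 3, so d is a cut vertex.
Removing g increases the component count from 1 to 2, so g is a cut vertex.
Removing i increases the component count from 1 to 3, so i is a cut vertex.
By contrast removing e leaves 1 component; it is not a cut vertex. No other vertex is a cut vertex either.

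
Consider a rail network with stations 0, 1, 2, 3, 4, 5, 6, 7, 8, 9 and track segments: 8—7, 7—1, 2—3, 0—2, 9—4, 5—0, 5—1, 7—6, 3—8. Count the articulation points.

1

Removing 7 increases the component count from 2 to 3, so 7 is a cut vertex.
By contrast removing 9 leaves 2 components; it is not a cut vertex. No other vertex is a cut vertex either.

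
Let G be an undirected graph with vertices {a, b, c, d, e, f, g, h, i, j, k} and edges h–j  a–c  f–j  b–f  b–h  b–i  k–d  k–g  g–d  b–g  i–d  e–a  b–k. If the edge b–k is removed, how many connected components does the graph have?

2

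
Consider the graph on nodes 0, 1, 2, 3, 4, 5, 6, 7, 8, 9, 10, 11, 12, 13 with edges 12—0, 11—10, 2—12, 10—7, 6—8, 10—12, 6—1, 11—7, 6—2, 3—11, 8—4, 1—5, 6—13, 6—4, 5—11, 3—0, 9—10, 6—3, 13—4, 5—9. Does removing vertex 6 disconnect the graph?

Yes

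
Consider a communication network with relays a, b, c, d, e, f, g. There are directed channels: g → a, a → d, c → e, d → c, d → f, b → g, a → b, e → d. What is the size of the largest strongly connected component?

3

{a, b, g} are all mutually reachable — one SCC of size 3.
{c, d, e} are all mutually reachable — one SCC of size 3.
{f} is an SCC by itself.
The largest has 3 vertices.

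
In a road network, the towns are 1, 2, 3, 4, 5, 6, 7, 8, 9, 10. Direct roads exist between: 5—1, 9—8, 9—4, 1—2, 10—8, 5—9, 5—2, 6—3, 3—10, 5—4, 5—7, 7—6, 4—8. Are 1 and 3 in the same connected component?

Yes

From 1 we can reach 1, 2, 3, 4, 5, 6, 7, 8, 9, 10, which includes 3.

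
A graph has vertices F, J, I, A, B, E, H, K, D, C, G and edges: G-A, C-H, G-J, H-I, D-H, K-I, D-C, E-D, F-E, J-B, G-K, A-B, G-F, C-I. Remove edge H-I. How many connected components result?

1

H and I are still connected via H-C-I, so the component count stays at 1.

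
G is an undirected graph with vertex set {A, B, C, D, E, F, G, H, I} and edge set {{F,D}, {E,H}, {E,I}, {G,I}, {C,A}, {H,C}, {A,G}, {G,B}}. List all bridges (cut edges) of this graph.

The edges on the cycle E-H-C-A-G-I-E are not bridges since each lies on that cycle.
But removing G-B disconnects G from B; removing D-F disconnects D from F — these are bridges.

B-G, D-F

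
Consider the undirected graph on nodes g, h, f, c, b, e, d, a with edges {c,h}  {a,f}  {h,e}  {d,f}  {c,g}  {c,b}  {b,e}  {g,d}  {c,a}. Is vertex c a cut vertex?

Yes

Deleting c raises the number of components from 1 to 2, so c is a cut vertex.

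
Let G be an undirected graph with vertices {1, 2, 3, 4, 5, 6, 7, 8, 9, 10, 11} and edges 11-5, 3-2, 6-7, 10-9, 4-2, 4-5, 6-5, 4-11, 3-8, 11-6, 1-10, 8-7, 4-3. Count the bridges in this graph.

The edges on the cycle 4-3-8-7-6-11-4 are not bridges since each lies on that cycle.
But removing 1-10 disconnects 1 from 10; removing 10-9 disconnects 10 from 9 — these are bridges.
That makes 2 bridges.

2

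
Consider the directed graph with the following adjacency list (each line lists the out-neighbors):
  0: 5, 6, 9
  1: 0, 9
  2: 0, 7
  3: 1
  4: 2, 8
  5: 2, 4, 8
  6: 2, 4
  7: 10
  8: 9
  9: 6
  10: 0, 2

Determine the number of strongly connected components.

3

{0, 2, 4, 5, 6, 7, 8, 9, 10} are all mutually reachable — one SCC of size 9.
{1} is an SCC by itself.
{3} is an SCC by itself.
That gives 3 strongly connected components.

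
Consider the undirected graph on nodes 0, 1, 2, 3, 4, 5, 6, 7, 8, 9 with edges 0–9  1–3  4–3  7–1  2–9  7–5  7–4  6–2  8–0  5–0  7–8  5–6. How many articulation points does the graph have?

1

Removing 7 increases the component count from 1 to 2, so 7 is a cut vertex.
By contrast removing 1 leaves 1 component; it is not a cut vertex. No other vertex is a cut vertex either.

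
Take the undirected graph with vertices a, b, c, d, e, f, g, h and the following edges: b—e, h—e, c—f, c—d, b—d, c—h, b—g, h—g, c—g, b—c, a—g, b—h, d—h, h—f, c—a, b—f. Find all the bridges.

The edges on the cycle c-a-g-h-c are not bridges since each lies on that cycle.
Every edge lies on some cycle, so there are no bridges.

none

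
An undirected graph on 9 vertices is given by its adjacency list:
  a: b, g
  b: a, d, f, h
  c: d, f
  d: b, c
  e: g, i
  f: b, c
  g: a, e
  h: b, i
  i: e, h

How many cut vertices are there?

Removing b increases the component count from 1 to 2, so b is a cut vertex.
By contrast removing h leaves 1 component; it is not a cut vertex. No other vertex is a cut vertex either.

1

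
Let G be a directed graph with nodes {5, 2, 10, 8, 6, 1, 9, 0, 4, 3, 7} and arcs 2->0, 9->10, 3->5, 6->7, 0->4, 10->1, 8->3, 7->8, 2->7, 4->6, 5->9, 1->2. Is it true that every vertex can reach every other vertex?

From 9 we can reach every vertex (0, 1, 2, 3, 4, 5, 6, 7, 8, 9, 10), and every vertex can reach 9 (0, 1, 2, 3, 4, 5, 6, 7, 8, 9, 10). So the whole graph is one strongly connected component.

Yes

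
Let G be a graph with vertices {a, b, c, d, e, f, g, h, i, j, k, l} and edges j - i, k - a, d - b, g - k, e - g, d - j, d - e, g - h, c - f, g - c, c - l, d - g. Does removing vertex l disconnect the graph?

No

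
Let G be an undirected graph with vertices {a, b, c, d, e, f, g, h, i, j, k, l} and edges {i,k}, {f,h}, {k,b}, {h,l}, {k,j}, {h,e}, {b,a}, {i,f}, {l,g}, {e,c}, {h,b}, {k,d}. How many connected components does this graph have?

1

Starting from a we can reach a, b, c, d, e, f, g, h, i, j, k, l. That is one component of size 12.
Total: 1 component.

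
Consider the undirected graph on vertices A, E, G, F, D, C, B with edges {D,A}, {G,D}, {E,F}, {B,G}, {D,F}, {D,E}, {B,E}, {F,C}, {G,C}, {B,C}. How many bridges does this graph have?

1

The edges on the cycle G-D-E-F-C-G are not bridges since each lies on that cycle.
But removing D—A disconnects D from A — this is a bridge.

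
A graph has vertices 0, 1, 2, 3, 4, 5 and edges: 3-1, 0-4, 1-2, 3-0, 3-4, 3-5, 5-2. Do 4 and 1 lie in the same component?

Yes

From 4 we can reach 0, 1, 2, 3, 4, 5, which includes 1.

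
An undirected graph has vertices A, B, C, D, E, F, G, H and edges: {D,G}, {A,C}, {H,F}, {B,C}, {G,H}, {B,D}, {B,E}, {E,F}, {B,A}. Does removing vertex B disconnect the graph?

Deleting B raises the number of components from 1 to 2, so B is a cut vertex.

Yes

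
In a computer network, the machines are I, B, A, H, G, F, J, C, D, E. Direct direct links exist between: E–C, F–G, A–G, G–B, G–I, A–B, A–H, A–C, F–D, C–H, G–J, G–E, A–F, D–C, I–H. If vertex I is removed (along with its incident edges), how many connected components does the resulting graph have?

1

With I gone, the remaining components are: {A, B, C, D, E, F, G, H, J}.
That is 1 component.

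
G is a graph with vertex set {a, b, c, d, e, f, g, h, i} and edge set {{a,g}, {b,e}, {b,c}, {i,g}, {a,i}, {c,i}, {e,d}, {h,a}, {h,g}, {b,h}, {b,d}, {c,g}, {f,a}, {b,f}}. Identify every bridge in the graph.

none

The edges on the cycle b-e-d-b are not bridges since each lies on that cycle.
Every edge lies on some cycle, so there are no bridges.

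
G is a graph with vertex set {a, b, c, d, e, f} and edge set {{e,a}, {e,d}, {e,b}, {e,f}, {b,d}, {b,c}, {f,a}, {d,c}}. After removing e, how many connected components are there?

2

With e gone, the remaining components are: {a, f}; {b, c, d}.
That is 2 components.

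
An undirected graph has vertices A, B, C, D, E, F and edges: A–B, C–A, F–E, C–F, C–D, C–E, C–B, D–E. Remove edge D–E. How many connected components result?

D and E are still connected via D-C-E, so the component count stays at 1.

1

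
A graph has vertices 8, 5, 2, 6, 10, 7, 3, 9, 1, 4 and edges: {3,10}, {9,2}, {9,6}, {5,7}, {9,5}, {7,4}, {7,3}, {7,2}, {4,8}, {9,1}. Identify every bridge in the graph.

1-9, 10-3, 3-7, 4-7, 4-8, 6-9

The edges on the cycle 9-5-7-2-9 are not bridges since each lies on that cycle.
But removing 7–4 disconnects 7 from 4; removing 7–3 disconnects 7 from 3; removing 9–6 disconnects 9 from 6; removing 8–4 disconnects 8 from 4 — these are bridges.
In total 6 edges are bridges.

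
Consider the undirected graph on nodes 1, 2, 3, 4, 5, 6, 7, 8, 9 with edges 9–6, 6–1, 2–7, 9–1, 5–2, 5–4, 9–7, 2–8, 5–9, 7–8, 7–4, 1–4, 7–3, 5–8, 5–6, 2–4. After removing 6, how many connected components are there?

1

With 6 gone, the remaining components are: {1, 2, 3, 4, 5, 7, 8, 9}.
That is 1 component.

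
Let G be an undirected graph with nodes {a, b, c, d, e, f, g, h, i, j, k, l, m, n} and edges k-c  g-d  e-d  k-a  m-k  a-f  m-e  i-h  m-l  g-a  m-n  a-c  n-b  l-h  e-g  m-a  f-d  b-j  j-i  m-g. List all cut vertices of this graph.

m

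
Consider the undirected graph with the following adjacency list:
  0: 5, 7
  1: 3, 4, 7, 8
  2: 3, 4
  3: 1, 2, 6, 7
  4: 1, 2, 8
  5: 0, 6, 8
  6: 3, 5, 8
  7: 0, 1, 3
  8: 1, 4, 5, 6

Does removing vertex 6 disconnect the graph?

No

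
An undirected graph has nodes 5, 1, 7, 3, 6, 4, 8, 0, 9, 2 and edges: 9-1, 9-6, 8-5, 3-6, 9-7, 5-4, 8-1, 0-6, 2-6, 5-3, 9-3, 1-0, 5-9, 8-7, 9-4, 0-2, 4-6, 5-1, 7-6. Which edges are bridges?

The edges on the cycle 9-7-6-9 are not bridges since each lies on that cycle.
Every edge lies on some cycle, so there are no bridges.

none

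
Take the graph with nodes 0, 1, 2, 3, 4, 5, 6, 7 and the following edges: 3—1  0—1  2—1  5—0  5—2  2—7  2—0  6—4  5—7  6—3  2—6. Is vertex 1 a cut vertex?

No

Deleting 1 leaves 1 component (was 1) (its neighbors 0, 2, 3 remain connected to each other), so 1 is not a cut vertex.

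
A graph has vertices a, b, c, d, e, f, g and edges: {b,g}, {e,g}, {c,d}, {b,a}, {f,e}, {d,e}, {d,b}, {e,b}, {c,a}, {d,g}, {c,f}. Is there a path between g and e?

From g we can reach a, b, c, d, e, f, g, which includes e.

Yes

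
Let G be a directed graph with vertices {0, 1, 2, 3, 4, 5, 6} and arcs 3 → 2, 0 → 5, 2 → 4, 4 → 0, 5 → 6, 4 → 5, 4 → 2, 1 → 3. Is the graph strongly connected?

There is no directed path from 0 to 1, so the graph is not strongly connected.

No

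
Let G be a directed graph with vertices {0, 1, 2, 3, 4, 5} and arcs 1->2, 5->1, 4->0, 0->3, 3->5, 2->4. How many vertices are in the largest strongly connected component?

6

{0, 1, 2, 3, 4, 5} are all mutually reachable — one SCC of size 6.
The largest has 6 vertices.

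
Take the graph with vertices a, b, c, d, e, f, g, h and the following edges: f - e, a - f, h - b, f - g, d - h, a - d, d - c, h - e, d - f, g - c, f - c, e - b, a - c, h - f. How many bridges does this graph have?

The edges on the cycle d-h-b-e-f-d are not bridges since each lies on that cycle.
Every edge lies on some cycle, so there are no bridges.

0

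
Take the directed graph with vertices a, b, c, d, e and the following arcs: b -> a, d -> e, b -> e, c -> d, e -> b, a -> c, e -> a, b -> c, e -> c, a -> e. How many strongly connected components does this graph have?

{a, b, c, d, e} are all mutually reachable — one SCC of size 5.
That gives 1 strongly connected component.

1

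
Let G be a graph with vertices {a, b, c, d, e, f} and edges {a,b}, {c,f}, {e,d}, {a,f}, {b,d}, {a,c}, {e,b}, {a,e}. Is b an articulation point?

No

Deleting b leaves 1 component (was 1) (its neighbors a, d, e remain connected to each other), so b is not a cut vertex.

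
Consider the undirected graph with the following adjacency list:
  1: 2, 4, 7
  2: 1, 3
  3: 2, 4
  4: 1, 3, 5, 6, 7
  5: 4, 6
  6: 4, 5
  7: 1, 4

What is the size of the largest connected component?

7

Starting from 1 we can reach 1, 2, 3, 4, 5, 6, 7. That is one component of size 7.
The largest has 7 vertices.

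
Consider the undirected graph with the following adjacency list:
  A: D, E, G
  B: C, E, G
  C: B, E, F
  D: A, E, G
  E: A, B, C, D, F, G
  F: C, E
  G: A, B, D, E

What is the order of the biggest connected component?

7

Starting from A we can reach A, B, C, D, E, F, G. That is one component of size 7.
The largest has 7 vertices.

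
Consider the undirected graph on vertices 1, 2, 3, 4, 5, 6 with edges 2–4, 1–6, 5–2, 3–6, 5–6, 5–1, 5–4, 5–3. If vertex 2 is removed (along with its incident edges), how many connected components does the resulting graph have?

1

With 2 gone, the remaining components are: {1, 3, 4, 5, 6}.
That is 1 component.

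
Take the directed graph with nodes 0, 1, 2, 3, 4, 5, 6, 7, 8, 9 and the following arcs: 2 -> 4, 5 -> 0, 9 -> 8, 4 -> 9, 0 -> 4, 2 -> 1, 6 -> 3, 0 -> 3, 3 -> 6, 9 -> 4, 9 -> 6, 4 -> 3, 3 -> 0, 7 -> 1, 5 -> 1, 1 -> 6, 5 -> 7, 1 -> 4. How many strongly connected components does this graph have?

{0, 3, 4, 6, 9} are all mutually reachable — one SCC of size 5.
{8} is an SCC by itself.
{1} is an SCC by itself.
{2} is an SCC by itself.
{7} is an SCC by itself.
(and 1 more singleton SCC)
That gives 6 strongly connected components.

6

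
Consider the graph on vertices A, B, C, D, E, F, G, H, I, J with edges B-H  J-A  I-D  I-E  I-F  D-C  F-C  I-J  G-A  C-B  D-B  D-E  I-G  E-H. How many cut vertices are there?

Removing I increases the component count from 1 to 2, so I is a cut vertex.
By contrast removing J leaves 1 component; it is not a cut vertex. No other vertex is a cut vertex either.

1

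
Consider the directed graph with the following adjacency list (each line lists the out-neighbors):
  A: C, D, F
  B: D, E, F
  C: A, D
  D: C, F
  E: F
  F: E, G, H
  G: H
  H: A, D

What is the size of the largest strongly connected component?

{A, C, D, E, F, G, H} are all mutually reachable — one SCC of size 7.
{B} is an SCC by itself.
The largest has 7 vertices.

7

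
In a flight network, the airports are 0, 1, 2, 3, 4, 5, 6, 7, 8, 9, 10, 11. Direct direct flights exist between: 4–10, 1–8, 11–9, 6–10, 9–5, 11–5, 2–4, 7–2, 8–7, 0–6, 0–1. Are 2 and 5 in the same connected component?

No

The component containing 2 is {0, 1, 2, 4, 6, 7, 8, 10}, and 5 is not in it.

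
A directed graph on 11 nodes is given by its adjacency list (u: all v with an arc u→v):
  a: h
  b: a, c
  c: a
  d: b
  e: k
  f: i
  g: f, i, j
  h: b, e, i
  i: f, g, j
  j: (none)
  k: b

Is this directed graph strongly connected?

There is no directed path from i to d, so the graph is not strongly connected.

No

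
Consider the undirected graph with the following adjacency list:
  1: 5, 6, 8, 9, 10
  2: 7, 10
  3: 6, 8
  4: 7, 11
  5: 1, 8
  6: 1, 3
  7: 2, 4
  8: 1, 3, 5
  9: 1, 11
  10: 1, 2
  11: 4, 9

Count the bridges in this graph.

The edges on the cycle 1-9-11-4-7-2-10-1 are not bridges since each lies on that cycle.
Every edge lies on some cycle, so there are no bridges.

0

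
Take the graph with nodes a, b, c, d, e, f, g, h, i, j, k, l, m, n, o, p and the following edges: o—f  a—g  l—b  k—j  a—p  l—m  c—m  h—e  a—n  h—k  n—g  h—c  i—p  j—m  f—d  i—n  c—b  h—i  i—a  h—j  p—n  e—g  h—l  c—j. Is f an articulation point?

Yes

Deleting f raises the number of components from 2 to 3, so f is a cut vertex.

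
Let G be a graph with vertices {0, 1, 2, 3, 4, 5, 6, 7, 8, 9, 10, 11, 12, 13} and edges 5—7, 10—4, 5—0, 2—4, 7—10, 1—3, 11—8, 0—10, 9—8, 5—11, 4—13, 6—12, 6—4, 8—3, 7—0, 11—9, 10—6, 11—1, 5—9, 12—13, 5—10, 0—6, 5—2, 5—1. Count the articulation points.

1

Removing 5 increases the component count from 1 to 2, so 5 is a cut vertex.
By contrast removing 11 leaves 1 component; it is not a cut vertex. No other vertex is a cut vertex either.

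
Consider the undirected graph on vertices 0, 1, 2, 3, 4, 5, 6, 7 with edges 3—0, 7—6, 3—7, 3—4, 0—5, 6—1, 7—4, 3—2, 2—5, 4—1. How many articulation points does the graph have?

Removing 3 increases the component count from 1 to 2, so 3 is a cut vertex.
By contrast removing 2 leaves 1 component; it is not a cut vertex. No other vertex is a cut vertex either.

1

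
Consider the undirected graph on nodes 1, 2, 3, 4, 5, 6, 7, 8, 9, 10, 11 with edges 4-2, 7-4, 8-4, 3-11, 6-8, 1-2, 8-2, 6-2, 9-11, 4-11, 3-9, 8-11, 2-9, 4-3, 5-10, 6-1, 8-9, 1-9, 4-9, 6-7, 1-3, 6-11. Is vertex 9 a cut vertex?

No

Deleting 9 leaves 2 components (was 2), so 9 is not a cut vertex.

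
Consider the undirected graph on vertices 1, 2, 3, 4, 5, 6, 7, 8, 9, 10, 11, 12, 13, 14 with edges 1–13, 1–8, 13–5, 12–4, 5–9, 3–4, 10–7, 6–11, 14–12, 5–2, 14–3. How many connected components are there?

Starting from 7 we can reach 7, 10. That is one component of size 2.
Starting from 6 we can reach 6, 11. That is one component of size 2.
Starting from 3 we can reach 3, 4, 12, 14. That is one component of size 4.
Starting from 1 we can reach 1, 2, 5, 8, 9, 13. That is one component of size 6.
Total: 4 components.

4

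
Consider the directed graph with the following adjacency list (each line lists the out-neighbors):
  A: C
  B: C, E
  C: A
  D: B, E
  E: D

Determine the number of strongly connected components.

{B, D, E} are all mutually reachable — one SCC of size 3.
{A, C} are all mutually reachable — one SCC of size 2.
That gives 2 strongly connected components.

2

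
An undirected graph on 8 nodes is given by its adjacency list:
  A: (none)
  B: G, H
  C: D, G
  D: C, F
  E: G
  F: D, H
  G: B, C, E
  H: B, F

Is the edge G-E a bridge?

Removing G-E leaves no path between G and E: the component count goes from 2 to 3. So it is a bridge.

Yes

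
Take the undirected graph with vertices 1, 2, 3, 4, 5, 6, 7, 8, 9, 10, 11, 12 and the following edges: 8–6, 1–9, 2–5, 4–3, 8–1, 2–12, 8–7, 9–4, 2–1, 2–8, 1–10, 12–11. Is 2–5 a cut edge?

Removing 2–5 leaves no path between 2 and 5: the component count goes from 1 to 2. So it is a bridge.

Yes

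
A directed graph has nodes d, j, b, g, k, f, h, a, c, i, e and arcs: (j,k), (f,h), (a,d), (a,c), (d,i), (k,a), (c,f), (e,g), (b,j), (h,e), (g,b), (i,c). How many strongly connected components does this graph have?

{a, b, c, d, e, f, g, h, i, j, k} are all mutually reachable — one SCC of size 11.
That gives 1 strongly connected component.

1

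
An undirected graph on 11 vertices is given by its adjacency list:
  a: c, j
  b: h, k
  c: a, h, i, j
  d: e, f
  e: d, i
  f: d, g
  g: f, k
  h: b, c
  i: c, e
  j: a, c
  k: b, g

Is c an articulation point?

Yes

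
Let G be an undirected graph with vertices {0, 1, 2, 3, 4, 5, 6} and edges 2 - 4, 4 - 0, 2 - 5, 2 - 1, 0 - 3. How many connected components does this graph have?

6 is isolated — a component by itself.
Starting from 0 we can reach 0, 1, 2, 3, 4, 5. That is one component of size 6.
Total: 2 components.

2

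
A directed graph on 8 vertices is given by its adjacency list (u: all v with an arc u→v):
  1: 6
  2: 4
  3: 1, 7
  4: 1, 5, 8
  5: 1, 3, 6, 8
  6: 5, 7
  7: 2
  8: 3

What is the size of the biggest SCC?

{1, 2, 3, 4, 5, 6, 7, 8} are all mutually reachable — one SCC of size 8.
The largest has 8 vertices.

8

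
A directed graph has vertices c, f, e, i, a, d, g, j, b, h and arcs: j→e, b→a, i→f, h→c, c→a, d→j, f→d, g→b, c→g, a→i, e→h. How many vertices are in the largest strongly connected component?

{a, b, c, d, e, f, g, h, i, j} are all mutually reachable — one SCC of size 10.
The largest has 10 vertices.

10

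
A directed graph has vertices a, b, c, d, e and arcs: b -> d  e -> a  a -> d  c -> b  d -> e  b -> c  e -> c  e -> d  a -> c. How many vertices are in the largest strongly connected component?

5

{a, b, c, d, e} are all mutually reachable — one SCC of size 5.
The largest has 5 vertices.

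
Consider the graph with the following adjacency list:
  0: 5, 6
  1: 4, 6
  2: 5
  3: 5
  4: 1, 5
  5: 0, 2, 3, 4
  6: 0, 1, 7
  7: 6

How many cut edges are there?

The edges on the cycle 0-6-1-4-5-0 are not bridges since each lies on that cycle.
But removing 6-7 disconnects 6 from 7; removing 5-2 disconnects 5 from 2; removing 5-3 disconnects 5 from 3 — these are bridges.
That makes 3 bridges.

3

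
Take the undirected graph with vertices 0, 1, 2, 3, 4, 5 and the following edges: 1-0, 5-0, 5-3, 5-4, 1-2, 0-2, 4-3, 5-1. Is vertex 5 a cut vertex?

Yes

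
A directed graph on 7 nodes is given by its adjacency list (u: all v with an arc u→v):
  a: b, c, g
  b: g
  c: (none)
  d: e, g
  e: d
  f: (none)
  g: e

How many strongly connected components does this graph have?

{d, e, g} are all mutually reachable — one SCC of size 3.
{a} is an SCC by itself.
{b} is an SCC by itself.
{f} is an SCC by itself.
{c} is an SCC by itself.
That gives 5 strongly connected components.

5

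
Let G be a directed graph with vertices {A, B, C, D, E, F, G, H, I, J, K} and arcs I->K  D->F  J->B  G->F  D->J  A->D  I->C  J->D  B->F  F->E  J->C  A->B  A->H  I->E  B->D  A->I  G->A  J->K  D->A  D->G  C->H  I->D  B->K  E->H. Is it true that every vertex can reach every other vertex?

No

There is no directed path from F to J, so the graph is not strongly connected.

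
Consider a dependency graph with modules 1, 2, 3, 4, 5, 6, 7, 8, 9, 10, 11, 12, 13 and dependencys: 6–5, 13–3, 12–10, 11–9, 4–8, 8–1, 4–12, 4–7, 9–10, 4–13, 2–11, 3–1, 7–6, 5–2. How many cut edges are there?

The edges on the cycle 4-13-3-1-8-4 are not bridges since each lies on that cycle.
Every edge lies on some cycle, so there are no bridges.

0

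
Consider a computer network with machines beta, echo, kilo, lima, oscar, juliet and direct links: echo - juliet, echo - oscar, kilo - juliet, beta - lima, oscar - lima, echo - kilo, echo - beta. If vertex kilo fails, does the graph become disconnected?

No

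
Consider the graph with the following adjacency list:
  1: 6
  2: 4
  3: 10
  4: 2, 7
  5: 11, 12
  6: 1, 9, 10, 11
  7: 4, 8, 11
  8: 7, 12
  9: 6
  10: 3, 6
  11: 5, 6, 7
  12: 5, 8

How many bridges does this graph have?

The edges on the cycle 11-7-8-12-5-11 are not bridges since each lies on that cycle.
But removing 9-6 disconnects 9 from 6; removing 11-6 disconnects 11 from 6; removing 10-3 disconnects 10 from 3; removing 10-6 disconnects 10 from 6 — these are bridges.
In total 7 edges are bridges.

7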